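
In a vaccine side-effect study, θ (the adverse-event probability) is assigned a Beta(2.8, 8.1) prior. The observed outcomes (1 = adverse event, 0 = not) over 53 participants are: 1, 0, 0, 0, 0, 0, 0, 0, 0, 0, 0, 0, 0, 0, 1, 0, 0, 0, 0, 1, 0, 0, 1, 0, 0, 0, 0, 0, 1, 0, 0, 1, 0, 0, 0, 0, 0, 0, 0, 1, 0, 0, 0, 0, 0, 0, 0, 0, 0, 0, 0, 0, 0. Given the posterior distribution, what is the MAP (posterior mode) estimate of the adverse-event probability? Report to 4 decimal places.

The Beta prior is conjugate to a Binomial/Bernoulli likelihood; the update adds successes to α and failures to β.
Posterior: Beta(α+k, β+n−k) = Beta(2.8+7, 8.1+46) = Beta(9.8, 54.1).
Mode of Beta(a,b) for a,b>1 is (a−1)/(a+b−2) = 8.8/61.9 = 0.1422.

0.1422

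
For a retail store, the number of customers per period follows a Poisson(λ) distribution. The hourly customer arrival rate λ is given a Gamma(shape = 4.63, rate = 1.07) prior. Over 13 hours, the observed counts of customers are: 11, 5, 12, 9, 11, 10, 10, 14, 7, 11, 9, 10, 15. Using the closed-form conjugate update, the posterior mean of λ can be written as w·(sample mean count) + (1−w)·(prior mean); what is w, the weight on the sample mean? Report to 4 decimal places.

0.9240

With a Gamma(shape α, rate β) prior, the Poisson likelihood is conjugate: the posterior is Gamma(α + ΣXᵢ, β + n).
Posterior mean = (α₀+S)/(β₀+n) = [n/(β₀+n)]·(S/n) + [β₀/(β₀+n)]·(α₀/β₀), so only n and β₀ enter the weight.
Weight on data w = n/(β₀+n) = 13/(1.07+13) = 13/14.07 = 0.9240.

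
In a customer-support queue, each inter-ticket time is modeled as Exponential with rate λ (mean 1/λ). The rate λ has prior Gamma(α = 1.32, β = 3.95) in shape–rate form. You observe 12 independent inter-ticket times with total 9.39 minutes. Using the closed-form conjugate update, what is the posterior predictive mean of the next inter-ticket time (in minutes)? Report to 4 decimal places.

With a Gamma(shape α, rate β) prior on the exponential rate λ, the posterior after n observations with total T = Σxᵢ is Gamma(α+n, β+T).
Posterior: Gamma(1.32+12, 3.95+9.39) = Gamma(13.32, 13.34).
The predictive distribution for the next observation is Lomax; its mean is β/(α−1) = 13.34/12.32 = 1.0828.

1.0828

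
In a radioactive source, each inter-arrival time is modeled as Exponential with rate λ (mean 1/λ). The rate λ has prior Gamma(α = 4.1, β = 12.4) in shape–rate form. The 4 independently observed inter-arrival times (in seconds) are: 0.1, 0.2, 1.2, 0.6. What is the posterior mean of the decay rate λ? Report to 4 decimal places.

With a Gamma(shape α, rate β) prior on the exponential rate λ, the posterior after n observations with total T = Σxᵢ is Gamma(α+n, β+T).
Sum of observations T = 2.1 seconds; n = 4.
Posterior: Gamma(4.1+4, 12.4+2.1) = Gamma(8.1, 14.5).
Posterior mean of λ = α/β = 8.1/14.5 = 0.5586.

0.5586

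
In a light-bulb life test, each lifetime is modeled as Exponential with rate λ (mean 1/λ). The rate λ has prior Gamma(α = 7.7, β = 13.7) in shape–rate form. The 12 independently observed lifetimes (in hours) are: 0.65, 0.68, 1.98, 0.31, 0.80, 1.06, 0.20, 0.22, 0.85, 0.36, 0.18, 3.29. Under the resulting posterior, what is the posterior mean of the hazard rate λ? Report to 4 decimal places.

With a Gamma(shape α, rate β) prior on the exponential rate λ, the posterior after n observations with total T = Σxᵢ is Gamma(α+n, β+T).
Sum of observations T = 10.58 hours; n = 12.
Posterior: Gamma(7.7+12, 13.7+10.58) = Gamma(19.7, 24.28).
Posterior mean of λ = α/β = 19.7/24.28 = 0.8114.

0.8114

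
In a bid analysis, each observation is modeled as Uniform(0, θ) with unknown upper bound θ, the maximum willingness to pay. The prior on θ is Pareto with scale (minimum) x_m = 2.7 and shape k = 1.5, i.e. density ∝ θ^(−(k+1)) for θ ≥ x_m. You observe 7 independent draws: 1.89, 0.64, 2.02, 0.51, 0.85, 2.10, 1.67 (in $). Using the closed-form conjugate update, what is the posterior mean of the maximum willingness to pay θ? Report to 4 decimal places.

3.0600

A Pareto(scale x_m, shape k) prior on the upper bound θ of Uniform(0, θ) is conjugate: posterior is Pareto(max(x_m, max xᵢ), k + n).
Sample maximum = 2.10; prior scale x_m = 2.7 → posterior scale = max = 2.70.
Posterior shape = 1.5 + 7 = 8.5.
E[θ|data] = k·x_m/(k−1) = 8.5·2.70/7.5 = 3.0600.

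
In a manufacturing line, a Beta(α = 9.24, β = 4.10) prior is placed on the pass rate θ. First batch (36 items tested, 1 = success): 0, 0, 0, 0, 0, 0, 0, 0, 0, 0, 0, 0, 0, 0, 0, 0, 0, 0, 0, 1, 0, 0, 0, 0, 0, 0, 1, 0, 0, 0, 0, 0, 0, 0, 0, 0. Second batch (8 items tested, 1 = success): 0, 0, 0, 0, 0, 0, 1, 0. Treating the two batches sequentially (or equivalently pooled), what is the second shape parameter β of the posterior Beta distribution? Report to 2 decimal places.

45.10

The Beta prior is conjugate to a Binomial/Bernoulli likelihood; the update adds successes to α and failures to β.
After batch 1: Beta(9.24+2, 4.10+34) = Beta(11.24, 38.10).
After batch 2: Beta(11.24+1, 38.10+7) = Beta(12.24, 45.10).
Posterior β = 45.10.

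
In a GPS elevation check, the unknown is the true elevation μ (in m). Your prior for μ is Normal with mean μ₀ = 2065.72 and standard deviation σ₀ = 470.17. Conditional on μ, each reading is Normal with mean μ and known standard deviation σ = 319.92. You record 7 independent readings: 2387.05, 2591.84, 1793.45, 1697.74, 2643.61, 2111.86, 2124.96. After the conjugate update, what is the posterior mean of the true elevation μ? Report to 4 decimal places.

For Normal data with known variance σ², a Normal(μ₀, σ₀²) prior on μ is conjugate. Posterior precision = 1/σ₀² + n/σ²; posterior mean is the precision-weighted average of μ₀ and x̄.
Σxᵢ = 2387.05 + 2591.84 + 1793.45 + 1697.74 + 2643.61 + 2111.86 + 2124.96 = 15350.51, so n·x̄ = 15350.51.
σ₀² = 470.17² = 221059.8289, σ² = 319.92² = 102348.8064; σ² + n·σ₀² = 102348.8064 + 7·221059.8289 = 1649767.6087.
Posterior mean = (μ₀/σ₀² + n·x̄/σ²)/(1/σ₀² + n/σ²) = (σ²·μ₀ + σ₀²·n·x̄)/(σ² + n·σ₀²) = (102348.8064·2065.72 + 221059.8289·15350.51)/1649767.6087 = 3604805090.484347/1649767.6087 = 2185.0381.

2185.0381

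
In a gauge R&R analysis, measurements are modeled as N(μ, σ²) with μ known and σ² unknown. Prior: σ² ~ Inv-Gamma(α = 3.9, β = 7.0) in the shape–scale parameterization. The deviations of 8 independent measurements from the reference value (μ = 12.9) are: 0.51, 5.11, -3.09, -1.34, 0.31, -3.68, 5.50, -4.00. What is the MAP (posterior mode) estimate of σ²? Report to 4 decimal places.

With known mean μ and an Inverse-Gamma(α, β) prior on σ², the Normal likelihood is conjugate: posterior is Inv-Gamma(α + n/2, β + Σ(xᵢ−μ)²/2).
Σ(xᵢ−μ)² = (0.51)² + (5.11)² + (-3.09)² + (-1.34)² + (0.31)² + (-3.68)² + (5.50)² + (-4.00)² = 97.6044.
Posterior: Inv-Gamma(3.9 + 8/2, 7.0 + 97.6044/2) = Inv-Gamma(7.90, 55.80220).
Mode = β/(α+1) = 55.80220/8.90 = 6.2699.

6.2699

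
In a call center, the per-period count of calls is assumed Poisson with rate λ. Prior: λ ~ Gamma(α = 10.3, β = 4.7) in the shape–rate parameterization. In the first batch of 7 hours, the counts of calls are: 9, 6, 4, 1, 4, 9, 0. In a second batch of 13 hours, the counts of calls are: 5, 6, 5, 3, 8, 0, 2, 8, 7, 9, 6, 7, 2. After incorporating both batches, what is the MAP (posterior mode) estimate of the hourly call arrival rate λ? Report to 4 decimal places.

With a Gamma(shape α, rate β) prior, the Poisson likelihood is conjugate: the posterior is Gamma(α + ΣXᵢ, β + n).
Batch 1: sum of counts S = 33 over n = 7 hours.
After batch 1: Gamma(α+S, β+n) = Gamma(10.3+33, 4.7+7) = Gamma(43.3, 11.7).
Batch 2: sum of counts S = 68 over n = 13 hours.
After batch 2: Gamma(α+S, β+n) = Gamma(43.3+68, 11.7+13) = Gamma(111.3, 24.7).
Mode of Gamma(α,β) for α≥1 is (α−1)/β = 110.3/24.7 = 4.4656.

4.4656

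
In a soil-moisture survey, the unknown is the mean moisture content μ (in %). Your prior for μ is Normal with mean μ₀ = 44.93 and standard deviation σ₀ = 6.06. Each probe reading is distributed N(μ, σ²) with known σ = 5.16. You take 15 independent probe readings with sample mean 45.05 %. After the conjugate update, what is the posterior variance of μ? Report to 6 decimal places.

For Normal data with known variance σ², a Normal(μ₀, σ₀²) prior on μ is conjugate. Posterior precision = 1/σ₀² + n/σ²; posterior mean is the precision-weighted average of μ₀ and x̄.
σ₀² = 6.06² = 36.7236, σ² = 5.16² = 26.6256; σ² + n·σ₀² = 26.6256 + 15·36.7236 = 577.4796.
Posterior precision = 1/σ₀² + n/σ² = 1/36.7236 + 15/26.6256 = (σ² + n·σ₀²)/(σ₀²σ²) = 577.4796/(36.7236·26.6256); posterior variance σₙ² = σ₀²σ²/(σ² + n·σ₀²) = 36.7236·26.6256/577.4796 = 1.693199.

1.693199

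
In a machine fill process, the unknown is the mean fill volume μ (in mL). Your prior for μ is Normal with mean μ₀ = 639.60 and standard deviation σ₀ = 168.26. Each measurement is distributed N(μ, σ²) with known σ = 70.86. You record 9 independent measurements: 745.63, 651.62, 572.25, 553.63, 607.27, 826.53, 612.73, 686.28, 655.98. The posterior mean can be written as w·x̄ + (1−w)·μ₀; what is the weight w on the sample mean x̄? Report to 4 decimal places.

0.9807

For Normal data with known variance σ², a Normal(μ₀, σ₀²) prior on μ is conjugate. Posterior precision = 1/σ₀² + n/σ²; posterior mean is the precision-weighted average of μ₀ and x̄.
σ₀² = 168.26² = 28311.4276, σ² = 70.86² = 5021.1396. Prior precision 1/σ₀² = 1/28311.4276; data precision n/σ² = 9/5021.1396.
w = (n/σ²)/(1/σ₀² + n/σ²) = n·σ₀²/(σ² + n·σ₀²) = 9·28311.4276/(5021.1396 + 9·28311.4276) = 254802.8484/259823.988 = 0.9807.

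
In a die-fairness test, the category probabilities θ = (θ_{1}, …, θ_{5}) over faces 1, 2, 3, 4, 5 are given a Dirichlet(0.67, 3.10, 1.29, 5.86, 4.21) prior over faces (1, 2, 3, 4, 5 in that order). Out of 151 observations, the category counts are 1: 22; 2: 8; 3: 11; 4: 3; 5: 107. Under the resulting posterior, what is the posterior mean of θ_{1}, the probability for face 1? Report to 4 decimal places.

0.1365

The Dirichlet prior is conjugate to the Multinomial likelihood: each posterior αⱼ = prior αⱼ + observed count nⱼ.
Posterior concentration: (22.67, 11.10, 12.29, 8.86, 111.21), total = 166.13.
E[θ_{1}|data] = α_{1}/Σα = 22.67/166.13 = 0.1365.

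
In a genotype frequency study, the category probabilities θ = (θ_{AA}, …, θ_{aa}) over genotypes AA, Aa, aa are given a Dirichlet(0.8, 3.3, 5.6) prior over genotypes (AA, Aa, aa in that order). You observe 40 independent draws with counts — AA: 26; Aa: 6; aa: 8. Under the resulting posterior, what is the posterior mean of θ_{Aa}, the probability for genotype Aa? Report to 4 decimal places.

0.1871

The Dirichlet prior is conjugate to the Multinomial likelihood: each posterior αⱼ = prior αⱼ + observed count nⱼ.
Posterior concentration: (26.8, 9.3, 13.6), total = 49.7.
E[θ_{Aa}|data] = α_{Aa}/Σα = 9.3/49.7 = 0.1871.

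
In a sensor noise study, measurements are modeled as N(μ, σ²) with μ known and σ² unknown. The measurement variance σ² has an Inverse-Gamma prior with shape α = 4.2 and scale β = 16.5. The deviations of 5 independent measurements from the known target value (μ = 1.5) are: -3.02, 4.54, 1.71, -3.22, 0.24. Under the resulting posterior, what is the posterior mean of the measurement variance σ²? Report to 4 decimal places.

With known mean μ and an Inverse-Gamma(α, β) prior on σ², the Normal likelihood is conjugate: posterior is Inv-Gamma(α + n/2, β + Σ(xᵢ−μ)²/2).
Σ(xᵢ−μ)² = (-3.02)² + (4.54)² + (1.71)² + (-3.22)² + (0.24)² = 43.0821.
Posterior: Inv-Gamma(4.2 + 5/2, 16.5 + 43.0821/2) = Inv-Gamma(6.70, 38.04105).
E[σ²|data] = β/(α−1) = 38.04105/5.70 = 6.6739.

6.6739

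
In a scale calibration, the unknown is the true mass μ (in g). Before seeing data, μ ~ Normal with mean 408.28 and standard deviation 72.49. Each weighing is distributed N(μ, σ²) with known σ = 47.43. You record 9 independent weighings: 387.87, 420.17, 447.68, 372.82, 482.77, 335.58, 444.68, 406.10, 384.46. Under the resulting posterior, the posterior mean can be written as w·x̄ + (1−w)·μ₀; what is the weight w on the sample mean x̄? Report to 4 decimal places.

0.9546

For Normal data with known variance σ², a Normal(μ₀, σ₀²) prior on μ is conjugate. Posterior precision = 1/σ₀² + n/σ²; posterior mean is the precision-weighted average of μ₀ and x̄.
σ₀² = 72.49² = 5254.8001, σ² = 47.43² = 2249.6049. Prior precision 1/σ₀² = 1/5254.8001; data precision n/σ² = 9/2249.6049.
w = (n/σ²)/(1/σ₀² + n/σ²) = n·σ₀²/(σ² + n·σ₀²) = 9·5254.8001/(2249.6049 + 9·5254.8001) = 47293.2009/49542.8058 = 0.9546.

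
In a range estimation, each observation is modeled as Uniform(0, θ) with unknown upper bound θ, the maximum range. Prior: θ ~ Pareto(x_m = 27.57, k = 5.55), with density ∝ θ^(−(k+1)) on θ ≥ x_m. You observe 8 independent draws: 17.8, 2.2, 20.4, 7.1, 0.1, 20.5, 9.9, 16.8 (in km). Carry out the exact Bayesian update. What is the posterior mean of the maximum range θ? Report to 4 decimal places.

A Pareto(scale x_m, shape k) prior on the upper bound θ of Uniform(0, θ) is conjugate: posterior is Pareto(max(x_m, max xᵢ), k + n).
Sample maximum = 20.5; prior scale x_m = 27.57 → posterior scale = max = 27.57.
Posterior shape = 5.55 + 8 = 13.55.
E[θ|data] = k·x_m/(k−1) = 13.55·27.57/12.55 = 29.7668.

29.7668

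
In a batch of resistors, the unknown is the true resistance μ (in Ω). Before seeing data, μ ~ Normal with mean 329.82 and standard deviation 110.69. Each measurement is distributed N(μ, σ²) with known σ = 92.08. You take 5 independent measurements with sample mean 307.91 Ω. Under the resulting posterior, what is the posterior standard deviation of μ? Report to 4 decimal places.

For Normal data with known variance σ², a Normal(μ₀, σ₀²) prior on μ is conjugate. Posterior precision = 1/σ₀² + n/σ²; posterior mean is the precision-weighted average of μ₀ and x̄.
σ₀² = 110.69² = 12252.2761, σ² = 92.08² = 8478.7264; σ² + n·σ₀² = 8478.7264 + 5·12252.2761 = 69740.1069.
Posterior precision = 1/σ₀² + n/σ² = 1/12252.2761 + 5/8478.7264 = (σ² + n·σ₀²)/(σ₀²σ²) = 69740.1069/(12252.2761·8478.7264); posterior variance σₙ² = σ₀²σ²/(σ² + n·σ₀²) = 12252.2761·8478.7264/69740.1069 = 1489.583275.
Posterior SD = √σₙ² = √(12252.2761·8478.7264/69740.1069) = 38.5951.

38.5951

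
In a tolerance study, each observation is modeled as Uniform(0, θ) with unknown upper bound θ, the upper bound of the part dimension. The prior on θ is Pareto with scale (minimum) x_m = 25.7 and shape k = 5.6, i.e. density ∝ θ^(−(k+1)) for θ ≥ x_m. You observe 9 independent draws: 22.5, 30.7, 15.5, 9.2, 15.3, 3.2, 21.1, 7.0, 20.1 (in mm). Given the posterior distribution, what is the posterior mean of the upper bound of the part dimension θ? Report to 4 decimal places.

A Pareto(scale x_m, shape k) prior on the upper bound θ of Uniform(0, θ) is conjugate: posterior is Pareto(max(x_m, max xᵢ), k + n).
Sample maximum = 30.7; prior scale x_m = 25.7 → posterior scale = max = 30.7.
Posterior shape = 5.6 + 9 = 14.6.
E[θ|data] = k·x_m/(k−1) = 14.6·30.7/13.6 = 32.9574.

32.9574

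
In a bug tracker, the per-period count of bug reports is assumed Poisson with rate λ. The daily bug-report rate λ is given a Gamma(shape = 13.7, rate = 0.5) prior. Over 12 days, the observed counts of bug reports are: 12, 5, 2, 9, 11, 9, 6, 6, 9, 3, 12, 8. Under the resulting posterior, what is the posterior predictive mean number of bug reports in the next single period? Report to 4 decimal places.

With a Gamma(shape α, rate β) prior, the Poisson likelihood is conjugate: the posterior is Gamma(α + ΣXᵢ, β + n).
Sum of counts S = 92 over n = 12 days.
Posterior: Gamma(α+S, β+n) = Gamma(13.7+92, 0.5+12) = Gamma(105.7, 12.5).
The predictive distribution for one future period is NegBinom with mean α/β = 8.4560.

8.4560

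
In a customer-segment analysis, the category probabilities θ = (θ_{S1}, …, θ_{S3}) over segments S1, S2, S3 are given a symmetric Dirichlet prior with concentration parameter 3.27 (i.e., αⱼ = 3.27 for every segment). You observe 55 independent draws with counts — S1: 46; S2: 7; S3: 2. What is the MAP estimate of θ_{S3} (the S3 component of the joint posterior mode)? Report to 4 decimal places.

0.0691

The Dirichlet prior is conjugate to the Multinomial likelihood: each posterior αⱼ = prior αⱼ + observed count nⱼ.
Posterior concentration: (49.27, 10.27, 5.27), total = 64.81.
Joint mode component: (α_{S3}−1)/(Σα−K) = 4.27/61.81 = 0.0691.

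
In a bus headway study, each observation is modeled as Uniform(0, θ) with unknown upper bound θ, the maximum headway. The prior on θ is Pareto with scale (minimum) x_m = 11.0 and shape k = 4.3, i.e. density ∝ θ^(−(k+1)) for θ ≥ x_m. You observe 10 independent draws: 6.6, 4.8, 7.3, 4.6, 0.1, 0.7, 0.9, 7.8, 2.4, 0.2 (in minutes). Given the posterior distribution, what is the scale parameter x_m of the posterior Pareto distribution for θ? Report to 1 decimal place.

11.0

A Pareto(scale x_m, shape k) prior on the upper bound θ of Uniform(0, θ) is conjugate: posterior is Pareto(max(x_m, max xᵢ), k + n).
Sample maximum = 7.8; prior scale x_m = 11.0 → posterior scale = max = 11.0.
Posterior shape = 4.3 + 10 = 14.3.
Posterior scale x_m = 11.0.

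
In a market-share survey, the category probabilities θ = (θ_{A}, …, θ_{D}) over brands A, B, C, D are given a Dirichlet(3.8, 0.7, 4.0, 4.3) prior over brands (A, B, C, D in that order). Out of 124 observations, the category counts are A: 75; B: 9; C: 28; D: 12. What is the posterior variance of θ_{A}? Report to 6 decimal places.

0.001772

The Dirichlet prior is conjugate to the Multinomial likelihood: each posterior αⱼ = prior αⱼ + observed count nⱼ.
Posterior concentration: (78.8, 9.7, 32.0, 16.3), total = 136.8.
Var[θ_j] = α_j(Σα−α_j)/((Σα)²(Σα+1)) = 78.8·58.0/(136.8²·137.8) = 0.001772.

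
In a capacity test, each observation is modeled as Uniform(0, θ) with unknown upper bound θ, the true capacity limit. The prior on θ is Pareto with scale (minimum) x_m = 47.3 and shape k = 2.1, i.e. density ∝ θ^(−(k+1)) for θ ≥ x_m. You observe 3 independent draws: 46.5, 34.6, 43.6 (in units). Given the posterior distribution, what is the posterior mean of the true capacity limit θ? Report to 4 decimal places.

A Pareto(scale x_m, shape k) prior on the upper bound θ of Uniform(0, θ) is conjugate: posterior is Pareto(max(x_m, max xᵢ), k + n).
Sample maximum = 46.5; prior scale x_m = 47.3 → posterior scale = max = 47.3.
Posterior shape = 2.1 + 3 = 5.1.
E[θ|data] = k·x_m/(k−1) = 5.1·47.3/4.1 = 58.8366.

58.8366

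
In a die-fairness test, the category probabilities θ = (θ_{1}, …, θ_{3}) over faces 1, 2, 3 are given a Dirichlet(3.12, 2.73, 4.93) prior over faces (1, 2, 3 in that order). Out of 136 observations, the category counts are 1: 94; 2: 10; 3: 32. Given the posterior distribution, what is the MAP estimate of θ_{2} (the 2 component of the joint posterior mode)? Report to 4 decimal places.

The Dirichlet prior is conjugate to the Multinomial likelihood: each posterior αⱼ = prior αⱼ + observed count nⱼ.
Posterior concentration: (97.12, 12.73, 36.93), total = 146.78.
Joint mode component: (α_{2}−1)/(Σα−K) = 11.73/143.78 = 0.0816.

0.0816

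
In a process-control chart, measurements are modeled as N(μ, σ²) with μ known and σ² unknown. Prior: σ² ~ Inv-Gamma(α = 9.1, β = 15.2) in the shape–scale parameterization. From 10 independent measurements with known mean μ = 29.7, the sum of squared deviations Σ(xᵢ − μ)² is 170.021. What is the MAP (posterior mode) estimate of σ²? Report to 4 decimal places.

6.6365

With known mean μ and an Inverse-Gamma(α, β) prior on σ², the Normal likelihood is conjugate: posterior is Inv-Gamma(α + n/2, β + Σ(xᵢ−μ)²/2).
Posterior: Inv-Gamma(9.1 + 10/2, 15.2 + 170.021/2) = Inv-Gamma(14.10, 100.2105).
Mode = β/(α+1) = 100.2105/15.10 = 6.6365.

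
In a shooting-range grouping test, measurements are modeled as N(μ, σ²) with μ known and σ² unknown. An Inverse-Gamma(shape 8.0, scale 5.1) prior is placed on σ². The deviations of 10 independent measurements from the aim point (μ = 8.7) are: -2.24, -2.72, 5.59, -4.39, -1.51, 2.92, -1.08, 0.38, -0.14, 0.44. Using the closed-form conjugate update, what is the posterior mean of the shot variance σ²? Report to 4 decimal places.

With known mean μ and an Inverse-Gamma(α, β) prior on σ², the Normal likelihood is conjugate: posterior is Inv-Gamma(α + n/2, β + Σ(xᵢ−μ)²/2).
Σ(xᵢ−μ)² = (-2.24)² + (-2.72)² + (5.59)² + (-4.39)² + (-1.51)² + (2.92)² + (-1.08)² + (0.38)² + (-0.14)² + (0.44)² = 75.2667.
Posterior: Inv-Gamma(8.0 + 10/2, 5.1 + 75.2667/2) = Inv-Gamma(13.00, 42.73335).
E[σ²|data] = β/(α−1) = 42.73335/12.00 = 3.5611.

3.5611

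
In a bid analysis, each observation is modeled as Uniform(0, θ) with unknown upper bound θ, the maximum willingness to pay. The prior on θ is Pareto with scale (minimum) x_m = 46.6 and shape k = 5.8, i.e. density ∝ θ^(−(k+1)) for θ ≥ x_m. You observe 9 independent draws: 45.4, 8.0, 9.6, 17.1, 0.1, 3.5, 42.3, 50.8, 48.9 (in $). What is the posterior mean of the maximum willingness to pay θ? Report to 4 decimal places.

A Pareto(scale x_m, shape k) prior on the upper bound θ of Uniform(0, θ) is conjugate: posterior is Pareto(max(x_m, max xᵢ), k + n).
Sample maximum = 50.8; prior scale x_m = 46.6 → posterior scale = max = 50.8.
Posterior shape = 5.8 + 9 = 14.8.
E[θ|data] = k·x_m/(k−1) = 14.8·50.8/13.8 = 54.4812.

54.4812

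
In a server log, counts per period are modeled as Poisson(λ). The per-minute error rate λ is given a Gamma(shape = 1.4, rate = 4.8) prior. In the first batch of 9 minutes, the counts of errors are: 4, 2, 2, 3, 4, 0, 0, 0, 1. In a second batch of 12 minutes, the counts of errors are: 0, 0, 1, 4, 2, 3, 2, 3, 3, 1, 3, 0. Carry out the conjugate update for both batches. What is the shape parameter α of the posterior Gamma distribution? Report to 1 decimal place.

With a Gamma(shape α, rate β) prior, the Poisson likelihood is conjugate: the posterior is Gamma(α + ΣXᵢ, β + n).
Batch 1: sum of counts S = 16 over n = 9 minutes.
After batch 1: Gamma(α+S, β+n) = Gamma(1.4+16, 4.8+9) = Gamma(17.4, 13.8).
Batch 2: sum of counts S = 22 over n = 12 minutes.
After batch 2: Gamma(α+S, β+n) = Gamma(17.4+22, 13.8+12) = Gamma(39.4, 25.8).
Posterior α = 39.4.

39.4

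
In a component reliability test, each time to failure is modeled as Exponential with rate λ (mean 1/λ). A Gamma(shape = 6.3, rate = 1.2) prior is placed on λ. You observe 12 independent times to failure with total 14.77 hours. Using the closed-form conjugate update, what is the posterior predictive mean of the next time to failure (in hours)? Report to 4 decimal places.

0.9231

With a Gamma(shape α, rate β) prior on the exponential rate λ, the posterior after n observations with total T = Σxᵢ is Gamma(α+n, β+T).
Posterior: Gamma(6.3+12, 1.2+14.77) = Gamma(18.3, 15.97).
The predictive distribution for the next observation is Lomax; its mean is β/(α−1) = 15.97/17.3 = 0.9231.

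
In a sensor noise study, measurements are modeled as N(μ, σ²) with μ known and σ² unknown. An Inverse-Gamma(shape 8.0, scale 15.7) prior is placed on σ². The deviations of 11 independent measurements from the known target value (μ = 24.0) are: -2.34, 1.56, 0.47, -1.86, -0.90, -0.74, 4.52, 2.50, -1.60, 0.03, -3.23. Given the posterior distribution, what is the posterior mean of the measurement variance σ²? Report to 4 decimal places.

With known mean μ and an Inverse-Gamma(α, β) prior on σ², the Normal likelihood is conjugate: posterior is Inv-Gamma(α + n/2, β + Σ(xᵢ−μ)²/2).
Σ(xᵢ−μ)² = (-2.34)² + (1.56)² + (0.47)² + (-1.86)² + (-0.90)² + (-0.74)² + (4.52)² + (2.50)² + (-1.60)² + (0.03)² + (-3.23)² = 52.6215.
Posterior: Inv-Gamma(8.0 + 11/2, 15.7 + 52.6215/2) = Inv-Gamma(13.50, 42.01075).
E[σ²|data] = β/(α−1) = 42.01075/12.50 = 3.3609.

3.3609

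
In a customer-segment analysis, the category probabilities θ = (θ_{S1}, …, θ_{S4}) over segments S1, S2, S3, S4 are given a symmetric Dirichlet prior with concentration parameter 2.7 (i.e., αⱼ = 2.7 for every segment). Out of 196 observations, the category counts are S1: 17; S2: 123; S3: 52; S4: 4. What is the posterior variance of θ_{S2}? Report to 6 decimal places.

The Dirichlet prior is conjugate to the Multinomial likelihood: each posterior αⱼ = prior αⱼ + observed count nⱼ.
Posterior concentration: (19.7, 125.7, 54.7, 6.7), total = 206.8.
Var[θ_j] = α_j(Σα−α_j)/((Σα)²(Σα+1)) = 125.7·81.1/(206.8²·207.8) = 0.001147.

0.001147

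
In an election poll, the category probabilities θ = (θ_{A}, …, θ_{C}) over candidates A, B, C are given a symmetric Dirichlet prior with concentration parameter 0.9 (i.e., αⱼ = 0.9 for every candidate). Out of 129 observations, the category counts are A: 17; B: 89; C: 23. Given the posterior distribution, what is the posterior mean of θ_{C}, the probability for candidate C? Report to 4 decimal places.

The Dirichlet prior is conjugate to the Multinomial likelihood: each posterior αⱼ = prior αⱼ + observed count nⱼ.
Posterior concentration: (17.9, 89.9, 23.9), total = 131.7.
E[θ_{C}|data] = α_{C}/Σα = 23.9/131.7 = 0.1815.

0.1815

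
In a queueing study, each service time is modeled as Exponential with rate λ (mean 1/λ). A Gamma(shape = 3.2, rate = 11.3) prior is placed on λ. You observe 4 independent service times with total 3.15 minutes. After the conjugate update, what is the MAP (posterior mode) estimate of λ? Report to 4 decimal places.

With a Gamma(shape α, rate β) prior on the exponential rate λ, the posterior after n observations with total T = Σxᵢ is Gamma(α+n, β+T).
Posterior: Gamma(3.2+4, 11.3+3.15) = Gamma(7.2, 14.45).
Mode = (α−1)/β = 0.4291.

0.4291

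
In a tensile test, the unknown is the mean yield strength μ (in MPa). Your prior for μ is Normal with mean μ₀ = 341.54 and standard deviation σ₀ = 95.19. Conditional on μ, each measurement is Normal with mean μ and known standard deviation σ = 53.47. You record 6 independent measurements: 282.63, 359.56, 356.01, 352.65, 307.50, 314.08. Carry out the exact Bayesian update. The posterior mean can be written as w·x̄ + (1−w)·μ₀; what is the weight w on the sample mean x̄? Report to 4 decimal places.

For Normal data with known variance σ², a Normal(μ₀, σ₀²) prior on μ is conjugate. Posterior precision = 1/σ₀² + n/σ²; posterior mean is the precision-weighted average of μ₀ and x̄.
σ₀² = 95.19² = 9061.1361, σ² = 53.47² = 2859.0409. Prior precision 1/σ₀² = 1/9061.1361; data precision n/σ² = 6/2859.0409.
w = (n/σ²)/(1/σ₀² + n/σ²) = n·σ₀²/(σ² + n·σ₀²) = 6·9061.1361/(2859.0409 + 6·9061.1361) = 54366.8166/57225.8575 = 0.9500.

0.9500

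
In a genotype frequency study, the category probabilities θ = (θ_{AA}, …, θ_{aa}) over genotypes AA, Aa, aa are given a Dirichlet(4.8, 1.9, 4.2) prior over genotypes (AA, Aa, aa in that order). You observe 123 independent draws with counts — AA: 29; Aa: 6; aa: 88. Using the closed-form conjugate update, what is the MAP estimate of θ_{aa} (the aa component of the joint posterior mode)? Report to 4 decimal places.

The Dirichlet prior is conjugate to the Multinomial likelihood: each posterior αⱼ = prior αⱼ + observed count nⱼ.
Posterior concentration: (33.8, 7.9, 92.2), total = 133.9.
Joint mode component: (α_{aa}−1)/(Σα−K) = 91.2/130.9 = 0.6967.

0.6967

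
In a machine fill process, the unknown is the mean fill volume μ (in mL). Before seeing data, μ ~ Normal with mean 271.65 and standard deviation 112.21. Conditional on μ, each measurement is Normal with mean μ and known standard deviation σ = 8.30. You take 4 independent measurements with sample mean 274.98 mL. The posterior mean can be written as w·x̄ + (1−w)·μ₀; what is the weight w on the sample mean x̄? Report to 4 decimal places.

For Normal data with known variance σ², a Normal(μ₀, σ₀²) prior on μ is conjugate. Posterior precision = 1/σ₀² + n/σ²; posterior mean is the precision-weighted average of μ₀ and x̄.
σ₀² = 112.21² = 12591.0841, σ² = 8.30² = 68.89. Prior precision 1/σ₀² = 1/12591.0841; data precision n/σ² = 4/68.89.
w = (n/σ²)/(1/σ₀² + n/σ²) = n·σ₀²/(σ² + n·σ₀²) = 4·12591.0841/(68.89 + 4·12591.0841) = 50364.3364/50433.2264 = 0.9986.

0.9986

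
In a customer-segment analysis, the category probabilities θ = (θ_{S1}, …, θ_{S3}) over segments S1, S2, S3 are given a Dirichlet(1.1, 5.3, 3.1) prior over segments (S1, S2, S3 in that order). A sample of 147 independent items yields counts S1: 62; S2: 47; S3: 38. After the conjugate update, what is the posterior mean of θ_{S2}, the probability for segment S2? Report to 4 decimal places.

0.3342

The Dirichlet prior is conjugate to the Multinomial likelihood: each posterior αⱼ = prior αⱼ + observed count nⱼ.
Posterior concentration: (63.1, 52.3, 41.1), total = 156.5.
E[θ_{S2}|data] = α_{S2}/Σα = 52.3/156.5 = 0.3342.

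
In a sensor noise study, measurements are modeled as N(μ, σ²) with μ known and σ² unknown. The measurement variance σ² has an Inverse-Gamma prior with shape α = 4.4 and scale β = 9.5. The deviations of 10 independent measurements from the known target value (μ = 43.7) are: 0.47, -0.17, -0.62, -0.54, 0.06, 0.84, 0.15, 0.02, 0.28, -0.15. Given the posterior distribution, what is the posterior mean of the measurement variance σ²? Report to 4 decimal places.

With known mean μ and an Inverse-Gamma(α, β) prior on σ², the Normal likelihood is conjugate: posterior is Inv-Gamma(α + n/2, β + Σ(xᵢ−μ)²/2).
Σ(xᵢ−μ)² = (0.47)² + (-0.17)² + (-0.62)² + (-0.54)² + (0.06)² + (0.84)² + (0.15)² + (0.02)² + (0.28)² + (-0.15)² = 1.7588.
Posterior: Inv-Gamma(4.4 + 10/2, 9.5 + 1.7588/2) = Inv-Gamma(9.40, 10.37940).
E[σ²|data] = β/(α−1) = 10.37940/8.40 = 1.2356.

1.2356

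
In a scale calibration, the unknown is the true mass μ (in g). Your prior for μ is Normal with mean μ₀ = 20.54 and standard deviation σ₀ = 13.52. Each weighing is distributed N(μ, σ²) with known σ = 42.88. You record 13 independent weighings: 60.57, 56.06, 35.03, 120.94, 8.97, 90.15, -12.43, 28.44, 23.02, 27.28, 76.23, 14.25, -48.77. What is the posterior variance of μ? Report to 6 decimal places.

For Normal data with known variance σ², a Normal(μ₀, σ₀²) prior on μ is conjugate. Posterior precision = 1/σ₀² + n/σ²; posterior mean is the precision-weighted average of μ₀ and x̄.
σ₀² = 13.52² = 182.7904, σ² = 42.88² = 1838.6944; σ² + n·σ₀² = 1838.6944 + 13·182.7904 = 4214.9696.
Posterior precision = 1/σ₀² + n/σ² = 1/182.7904 + 13/1838.6944 = (σ² + n·σ₀²)/(σ₀²σ²) = 4214.9696/(182.7904·1838.6944); posterior variance σₙ² = σ₀²σ²/(σ² + n·σ₀²) = 182.7904·1838.6944/4214.9696 = 79.738579.

79.738579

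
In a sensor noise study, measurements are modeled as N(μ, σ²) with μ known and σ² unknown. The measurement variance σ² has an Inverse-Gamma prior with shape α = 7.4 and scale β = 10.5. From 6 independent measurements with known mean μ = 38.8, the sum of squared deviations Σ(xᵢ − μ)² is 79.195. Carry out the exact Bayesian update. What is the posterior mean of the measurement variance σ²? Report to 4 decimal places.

5.3295

With known mean μ and an Inverse-Gamma(α, β) prior on σ², the Normal likelihood is conjugate: posterior is Inv-Gamma(α + n/2, β + Σ(xᵢ−μ)²/2).
Posterior: Inv-Gamma(7.4 + 6/2, 10.5 + 79.195/2) = Inv-Gamma(10.40, 50.0975).
E[σ²|data] = β/(α−1) = 50.0975/9.40 = 5.3295.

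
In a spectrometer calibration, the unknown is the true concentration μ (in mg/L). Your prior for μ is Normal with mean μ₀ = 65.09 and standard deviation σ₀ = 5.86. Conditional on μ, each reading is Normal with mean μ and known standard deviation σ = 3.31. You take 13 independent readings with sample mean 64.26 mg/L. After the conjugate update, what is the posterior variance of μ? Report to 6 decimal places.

For Normal data with known variance σ², a Normal(μ₀, σ₀²) prior on μ is conjugate. Posterior precision = 1/σ₀² + n/σ²; posterior mean is the precision-weighted average of μ₀ and x̄.
σ₀² = 5.86² = 34.3396, σ² = 3.31² = 10.9561; σ² + n·σ₀² = 10.9561 + 13·34.3396 = 457.3709.
Posterior precision = 1/σ₀² + n/σ² = 1/34.3396 + 13/10.9561 = (σ² + n·σ₀²)/(σ₀²σ²) = 457.3709/(34.3396·10.9561); posterior variance σₙ² = σ₀²σ²/(σ² + n·σ₀²) = 34.3396·10.9561/457.3709 = 0.822589.

0.822589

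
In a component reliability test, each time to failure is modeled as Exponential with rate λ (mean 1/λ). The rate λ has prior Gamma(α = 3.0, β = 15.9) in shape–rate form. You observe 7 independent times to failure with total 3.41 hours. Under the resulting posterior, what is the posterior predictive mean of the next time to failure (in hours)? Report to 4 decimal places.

With a Gamma(shape α, rate β) prior on the exponential rate λ, the posterior after n observations with total T = Σxᵢ is Gamma(α+n, β+T).
Posterior: Gamma(3.0+7, 15.9+3.41) = Gamma(10.0, 19.31).
The predictive distribution for the next observation is Lomax; its mean is β/(α−1) = 19.31/9.0 = 2.1456.

2.1456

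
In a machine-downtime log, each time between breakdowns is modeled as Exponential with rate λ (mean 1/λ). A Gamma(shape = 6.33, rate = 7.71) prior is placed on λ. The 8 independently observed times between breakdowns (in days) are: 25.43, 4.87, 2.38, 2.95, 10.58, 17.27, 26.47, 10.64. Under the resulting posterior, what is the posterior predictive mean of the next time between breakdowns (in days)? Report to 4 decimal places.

8.1245

With a Gamma(shape α, rate β) prior on the exponential rate λ, the posterior after n observations with total T = Σxᵢ is Gamma(α+n, β+T).
Sum of observations T = 100.59 days; n = 8.
Posterior: Gamma(6.33+8, 7.71+100.59) = Gamma(14.33, 108.30).
The predictive distribution for the next observation is Lomax; its mean is β/(α−1) = 108.30/13.33 = 8.1245.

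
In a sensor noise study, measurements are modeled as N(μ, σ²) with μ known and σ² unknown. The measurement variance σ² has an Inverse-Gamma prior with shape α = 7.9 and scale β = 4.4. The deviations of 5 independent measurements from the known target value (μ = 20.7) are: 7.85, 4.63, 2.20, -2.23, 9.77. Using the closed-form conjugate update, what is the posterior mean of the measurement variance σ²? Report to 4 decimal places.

10.4854

With known mean μ and an Inverse-Gamma(α, β) prior on σ², the Normal likelihood is conjugate: posterior is Inv-Gamma(α + n/2, β + Σ(xᵢ−μ)²/2).
Σ(xᵢ−μ)² = (7.85)² + (4.63)² + (2.20)² + (-2.23)² + (9.77)² = 188.3252.
Posterior: Inv-Gamma(7.9 + 5/2, 4.4 + 188.3252/2) = Inv-Gamma(10.40, 98.56260).
E[σ²|data] = β/(α−1) = 98.56260/9.40 = 10.4854.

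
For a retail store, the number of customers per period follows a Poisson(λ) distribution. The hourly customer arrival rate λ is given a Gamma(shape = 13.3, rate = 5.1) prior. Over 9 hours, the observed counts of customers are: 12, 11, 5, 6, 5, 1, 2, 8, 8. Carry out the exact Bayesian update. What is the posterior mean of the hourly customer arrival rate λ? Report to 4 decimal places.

With a Gamma(shape α, rate β) prior, the Poisson likelihood is conjugate: the posterior is Gamma(α + ΣXᵢ, β + n).
Sum of counts S = 58 over n = 9 hours.
Posterior: Gamma(α+S, β+n) = Gamma(13.3+58, 5.1+9) = Gamma(71.3, 14.1).
Posterior mean = α/β = 71.3/14.1 = 5.0567.

5.0567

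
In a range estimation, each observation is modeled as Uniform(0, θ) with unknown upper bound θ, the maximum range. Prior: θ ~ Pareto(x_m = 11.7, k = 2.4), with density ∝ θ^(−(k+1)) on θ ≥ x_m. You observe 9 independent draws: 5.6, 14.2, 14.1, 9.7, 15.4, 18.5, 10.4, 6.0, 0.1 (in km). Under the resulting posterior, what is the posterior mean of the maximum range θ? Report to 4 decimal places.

20.2788

A Pareto(scale x_m, shape k) prior on the upper bound θ of Uniform(0, θ) is conjugate: posterior is Pareto(max(x_m, max xᵢ), k + n).
Sample maximum = 18.5; prior scale x_m = 11.7 → posterior scale = max = 18.5.
Posterior shape = 2.4 + 9 = 11.4.
E[θ|data] = k·x_m/(k−1) = 11.4·18.5/10.4 = 20.2788.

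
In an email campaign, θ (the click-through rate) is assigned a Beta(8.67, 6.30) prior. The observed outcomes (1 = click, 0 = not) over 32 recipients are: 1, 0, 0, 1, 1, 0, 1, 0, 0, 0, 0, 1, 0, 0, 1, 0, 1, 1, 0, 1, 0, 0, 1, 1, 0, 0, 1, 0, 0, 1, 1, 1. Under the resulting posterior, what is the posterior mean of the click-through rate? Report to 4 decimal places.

The Beta prior is conjugate to a Binomial/Bernoulli likelihood; the update adds successes to α and failures to β.
Posterior: Beta(α+k, β+n−k) = Beta(8.67+15, 6.30+17) = Beta(23.67, 23.30).
Posterior mean = α/(α+β) = 23.67/46.97 = 0.5039.

0.5039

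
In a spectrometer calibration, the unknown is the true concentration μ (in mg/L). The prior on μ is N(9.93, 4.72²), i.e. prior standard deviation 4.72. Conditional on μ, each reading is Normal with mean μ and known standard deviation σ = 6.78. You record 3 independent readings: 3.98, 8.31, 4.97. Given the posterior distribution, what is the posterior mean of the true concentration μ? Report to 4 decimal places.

7.4554

For Normal data with known variance σ², a Normal(μ₀, σ₀²) prior on μ is conjugate. Posterior precision = 1/σ₀² + n/σ²; posterior mean is the precision-weighted average of μ₀ and x̄.
Σxᵢ = 3.98 + 8.31 + 4.97 = 17.26, so n·x̄ = 17.26.
σ₀² = 4.72² = 22.2784, σ² = 6.78² = 45.9684; σ² + n·σ₀² = 45.9684 + 3·22.2784 = 112.8036.
Posterior mean = (μ₀/σ₀² + n·x̄/σ²)/(1/σ₀² + n/σ²) = (σ²·μ₀ + σ₀²·n·x̄)/(σ² + n·σ₀²) = (45.9684·9.93 + 22.2784·17.26)/112.8036 = 840.991396/112.8036 = 7.4554.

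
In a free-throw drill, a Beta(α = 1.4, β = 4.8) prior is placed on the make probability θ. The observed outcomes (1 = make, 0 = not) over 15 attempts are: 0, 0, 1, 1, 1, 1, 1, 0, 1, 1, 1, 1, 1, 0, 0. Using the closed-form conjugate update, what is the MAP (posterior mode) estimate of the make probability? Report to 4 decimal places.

0.5417

The Beta prior is conjugate to a Binomial/Bernoulli likelihood; the update adds successes to α and failures to β.
Posterior: Beta(α+k, β+n−k) = Beta(1.4+10, 4.8+5) = Beta(11.4, 9.8).
Mode of Beta(a,b) for a,b>1 is (a−1)/(a+b−2) = 10.4/19.2 = 0.5417.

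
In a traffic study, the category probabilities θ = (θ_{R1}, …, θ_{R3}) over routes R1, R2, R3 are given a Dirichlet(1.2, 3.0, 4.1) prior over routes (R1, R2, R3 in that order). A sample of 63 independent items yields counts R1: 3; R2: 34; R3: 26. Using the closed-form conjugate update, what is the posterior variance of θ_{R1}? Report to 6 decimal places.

0.000767

The Dirichlet prior is conjugate to the Multinomial likelihood: each posterior αⱼ = prior αⱼ + observed count nⱼ.
Posterior concentration: (4.2, 37.0, 30.1), total = 71.3.
Var[θ_j] = α_j(Σα−α_j)/((Σα)²(Σα+1)) = 4.2·67.1/(71.3²·72.3) = 0.000767.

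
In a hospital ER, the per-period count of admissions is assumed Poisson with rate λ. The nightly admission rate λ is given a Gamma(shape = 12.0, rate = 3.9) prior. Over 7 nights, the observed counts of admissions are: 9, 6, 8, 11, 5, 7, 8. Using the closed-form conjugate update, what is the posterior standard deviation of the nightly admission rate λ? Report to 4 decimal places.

With a Gamma(shape α, rate β) prior, the Poisson likelihood is conjugate: the posterior is Gamma(α + ΣXᵢ, β + n).
Sum of counts S = 54 over n = 7 nights.
Posterior: Gamma(α+S, β+n) = Gamma(12.0+54, 3.9+7) = Gamma(66.0, 10.9).
SD = √α/β = √66.0/10.9 = 0.7453.

0.7453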